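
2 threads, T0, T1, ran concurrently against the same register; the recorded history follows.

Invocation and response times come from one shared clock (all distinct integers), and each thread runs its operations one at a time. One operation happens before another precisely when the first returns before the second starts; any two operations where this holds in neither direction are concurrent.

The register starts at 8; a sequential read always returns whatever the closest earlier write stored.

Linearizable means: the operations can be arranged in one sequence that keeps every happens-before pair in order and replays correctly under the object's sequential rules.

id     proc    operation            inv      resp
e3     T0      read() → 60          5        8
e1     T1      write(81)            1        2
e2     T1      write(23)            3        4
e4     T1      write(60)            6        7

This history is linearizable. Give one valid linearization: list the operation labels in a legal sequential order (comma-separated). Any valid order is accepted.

1. e1 write(81), leaving value 81
2. e2 write(23), leaving value 23
3. e4 write(60), leaving value 60
4. e3 read() → 60, leaving value 60

e1, e2, e4, e3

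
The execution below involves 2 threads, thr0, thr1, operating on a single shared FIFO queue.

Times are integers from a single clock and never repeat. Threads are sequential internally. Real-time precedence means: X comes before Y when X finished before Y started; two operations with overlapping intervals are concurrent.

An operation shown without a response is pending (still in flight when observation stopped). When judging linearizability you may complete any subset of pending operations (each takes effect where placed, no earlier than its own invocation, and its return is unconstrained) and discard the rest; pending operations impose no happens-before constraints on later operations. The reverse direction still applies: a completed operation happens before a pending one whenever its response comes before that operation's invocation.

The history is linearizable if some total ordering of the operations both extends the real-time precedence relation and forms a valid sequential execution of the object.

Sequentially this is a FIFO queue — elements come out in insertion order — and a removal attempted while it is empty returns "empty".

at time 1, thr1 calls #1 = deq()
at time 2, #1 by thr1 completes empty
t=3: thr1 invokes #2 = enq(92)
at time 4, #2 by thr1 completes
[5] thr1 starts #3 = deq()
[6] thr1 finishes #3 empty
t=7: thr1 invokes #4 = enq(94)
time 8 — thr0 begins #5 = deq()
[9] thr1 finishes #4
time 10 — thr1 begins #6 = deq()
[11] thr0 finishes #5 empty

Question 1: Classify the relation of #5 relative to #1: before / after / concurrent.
#5 spans [8,11], #1 spans [1,2]
resp(#1)=2 < inv(#5)=8

after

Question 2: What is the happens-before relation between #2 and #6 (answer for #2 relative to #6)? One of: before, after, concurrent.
#2 spans [3,4], #6 spans [10,…)
resp(#2)=4 < inv(#6)=10

before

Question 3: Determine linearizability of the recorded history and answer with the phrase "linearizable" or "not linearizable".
the violation lands at event 6, #3's response at time 6: events 1..5 linearize, events 1..6 do not
a single order respects real time; the 3 completed FIFO queue operations fail replay along it
e.g. #1, #2, #3: illegal at step 3, since #3 deq() → empty cannot apply there

not linearizable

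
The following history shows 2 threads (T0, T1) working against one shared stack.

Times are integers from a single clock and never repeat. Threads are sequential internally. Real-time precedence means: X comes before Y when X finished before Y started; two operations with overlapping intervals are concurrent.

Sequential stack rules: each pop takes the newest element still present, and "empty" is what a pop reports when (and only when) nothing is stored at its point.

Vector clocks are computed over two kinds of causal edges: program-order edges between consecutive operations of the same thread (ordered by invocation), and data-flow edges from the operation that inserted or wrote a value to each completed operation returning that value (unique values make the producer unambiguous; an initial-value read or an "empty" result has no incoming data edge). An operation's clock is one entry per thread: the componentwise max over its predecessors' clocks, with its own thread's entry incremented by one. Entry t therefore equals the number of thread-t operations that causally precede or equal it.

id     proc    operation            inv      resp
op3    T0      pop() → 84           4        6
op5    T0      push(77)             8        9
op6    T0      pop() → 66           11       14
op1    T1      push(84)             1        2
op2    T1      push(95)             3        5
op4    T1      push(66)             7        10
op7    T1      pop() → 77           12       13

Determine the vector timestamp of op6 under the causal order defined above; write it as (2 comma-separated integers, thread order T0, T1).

(3, 3)

no predecessors for op1 (invoked 1): T1 increments from zero → (0, 1)
VC(op2, invoked at 3): max of VC(op1)=(0, 1), then +1 on thread T1 → (0, 2)
VC(op3, invoked at 4): max of VC(op1)=(0, 1), then +1 on thread T0 → (1, 1)
VC(op4, invoked at 7): max of VC(op2)=(0, 2), then +1 on thread T1 → (0, 3)
VC(op5, invoked at 8): max of VC(op3)=(1, 1), then +1 on thread T0 → (2, 1)
VC(op7, invoked at 12): max of VC(op4)=(0, 3), VC(op5)=(2, 1), then +1 on thread T1 → (2, 4)
VC(op6, invoked at 11): max of VC(op4)=(0, 3), VC(op5)=(2, 1), then +1 on thread T0 → (3, 3)
target: VC(op6) = (3, 3)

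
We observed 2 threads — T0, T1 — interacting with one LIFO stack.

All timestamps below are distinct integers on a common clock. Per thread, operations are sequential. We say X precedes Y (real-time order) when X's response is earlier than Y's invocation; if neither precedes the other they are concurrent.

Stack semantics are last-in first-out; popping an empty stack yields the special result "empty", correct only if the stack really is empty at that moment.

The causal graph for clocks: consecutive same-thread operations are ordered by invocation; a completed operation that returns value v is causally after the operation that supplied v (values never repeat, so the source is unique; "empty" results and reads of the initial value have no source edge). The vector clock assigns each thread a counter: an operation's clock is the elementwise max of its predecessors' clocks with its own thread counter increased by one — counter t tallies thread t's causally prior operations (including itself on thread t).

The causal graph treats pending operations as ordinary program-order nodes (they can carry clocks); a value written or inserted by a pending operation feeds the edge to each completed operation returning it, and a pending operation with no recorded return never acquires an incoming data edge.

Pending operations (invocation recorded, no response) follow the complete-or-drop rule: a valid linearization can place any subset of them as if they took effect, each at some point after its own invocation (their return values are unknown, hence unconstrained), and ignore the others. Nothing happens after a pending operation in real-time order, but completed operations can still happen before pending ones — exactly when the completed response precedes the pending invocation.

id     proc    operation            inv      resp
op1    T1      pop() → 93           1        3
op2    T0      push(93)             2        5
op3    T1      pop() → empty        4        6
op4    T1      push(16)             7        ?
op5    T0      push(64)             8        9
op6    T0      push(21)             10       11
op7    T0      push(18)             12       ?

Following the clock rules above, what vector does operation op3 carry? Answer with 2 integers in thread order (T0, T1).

(1, 2)

no predecessors for op2 (invoked 2): T0 increments from zero → (1, 0)
op1, invoked 1, takes VC(op2)=(1, 0) under max, adds 1 for T1 → (1, 1)
op5, invoked 8, takes VC(op2)=(1, 0) under max, adds 1 for T0 → (2, 0)
op3, invoked 4, takes VC(op1)=(1, 1) under max, adds 1 for T1 → (1, 2)
op6, invoked 10, takes VC(op5)=(2, 0) under max, adds 1 for T0 → (3, 0)
op4, invoked 7, takes VC(op3)=(1, 2) under max, adds 1 for T1 → (1, 3)
op7, invoked 12, takes VC(op6)=(3, 0) under max, adds 1 for T0 → (4, 0)
target: VC(op3) = (1, 2)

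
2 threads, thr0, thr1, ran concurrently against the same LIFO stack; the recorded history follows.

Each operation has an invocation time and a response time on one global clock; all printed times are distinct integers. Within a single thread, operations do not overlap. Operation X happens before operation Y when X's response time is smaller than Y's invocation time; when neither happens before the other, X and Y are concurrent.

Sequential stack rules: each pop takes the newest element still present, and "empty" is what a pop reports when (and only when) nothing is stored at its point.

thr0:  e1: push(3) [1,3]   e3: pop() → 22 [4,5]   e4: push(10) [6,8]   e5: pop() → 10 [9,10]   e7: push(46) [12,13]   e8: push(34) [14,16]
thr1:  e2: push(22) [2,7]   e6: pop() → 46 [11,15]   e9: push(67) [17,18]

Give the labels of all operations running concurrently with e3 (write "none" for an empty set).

e2

overlap test against e3 [4,5]: concurrent iff the interval meets 4..5
e1 [1,3]: before
e2 [2,7]: concurrent
e4 [6,8]: after
e5 [9,10]: after
e6 [11,15]: after
e7 [12,13]: after
e8 [14,16]: after
e9 [17,18]: after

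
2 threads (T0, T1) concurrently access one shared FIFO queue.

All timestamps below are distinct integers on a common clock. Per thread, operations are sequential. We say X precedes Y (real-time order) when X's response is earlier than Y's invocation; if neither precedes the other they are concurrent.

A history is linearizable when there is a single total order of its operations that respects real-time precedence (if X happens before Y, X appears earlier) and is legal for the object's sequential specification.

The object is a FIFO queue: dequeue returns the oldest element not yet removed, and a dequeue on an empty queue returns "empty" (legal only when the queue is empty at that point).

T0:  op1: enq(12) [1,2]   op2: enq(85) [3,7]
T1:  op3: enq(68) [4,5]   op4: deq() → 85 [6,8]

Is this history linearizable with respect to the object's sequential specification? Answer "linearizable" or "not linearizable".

not linearizable

the violation lands at event 8, op4's response at time 8: events 1..7 linearize, events 1..8 do not
no legal order exists: 3 real-time-consistent candidates over 4 completed FIFO queue operations, all rejected
one such order, op1, op2, op3, op4, breaks at step 4 where op4 deq() → 85 is illegal
one such order, op1, op3, op2, op4, breaks at step 4 where op4 deq() → 85 is illegal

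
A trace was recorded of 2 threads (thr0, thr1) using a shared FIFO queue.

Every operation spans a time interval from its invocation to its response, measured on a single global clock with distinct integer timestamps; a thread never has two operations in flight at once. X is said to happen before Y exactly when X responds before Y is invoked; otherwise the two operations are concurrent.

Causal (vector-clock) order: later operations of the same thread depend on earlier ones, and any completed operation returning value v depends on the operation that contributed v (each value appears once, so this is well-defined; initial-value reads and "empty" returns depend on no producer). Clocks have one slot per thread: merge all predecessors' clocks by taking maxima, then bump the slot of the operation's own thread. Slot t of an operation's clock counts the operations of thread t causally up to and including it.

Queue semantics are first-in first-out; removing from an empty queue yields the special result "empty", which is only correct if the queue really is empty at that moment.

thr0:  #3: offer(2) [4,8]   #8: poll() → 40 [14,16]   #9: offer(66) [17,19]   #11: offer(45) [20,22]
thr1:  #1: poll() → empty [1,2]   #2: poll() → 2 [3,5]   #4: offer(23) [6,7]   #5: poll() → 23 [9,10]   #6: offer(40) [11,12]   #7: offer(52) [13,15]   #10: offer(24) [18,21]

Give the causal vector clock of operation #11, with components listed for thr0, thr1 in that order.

root op #1, invoked 1: fresh clock plus thr1's own tick → (0, 1)
root op #3, invoked 4: fresh clock plus thr0's own tick → (1, 0)
VC(#2, invoked at 3): max of VC(#1)=(0, 1), VC(#3)=(1, 0), then +1 on thread thr1 → (1, 2)
VC(#4, invoked at 6): max of VC(#2)=(1, 2), then +1 on thread thr1 → (1, 3)
VC(#5, invoked at 9): max of VC(#4)=(1, 3), then +1 on thread thr1 → (1, 4)
VC(#6, invoked at 11): max of VC(#5)=(1, 4), then +1 on thread thr1 → (1, 5)
VC(#7, invoked at 13): max of VC(#6)=(1, 5), then +1 on thread thr1 → (1, 6)
VC(#8, invoked at 14): max of VC(#3)=(1, 0), VC(#6)=(1, 5), then +1 on thread thr0 → (2, 5)
VC(#10, invoked at 18): max of VC(#7)=(1, 6), then +1 on thread thr1 → (1, 7)
VC(#9, invoked at 17): max of VC(#8)=(2, 5), then +1 on thread thr0 → (3, 5)
VC(#11, invoked at 20): max of VC(#9)=(3, 5), then +1 on thread thr0 → (4, 5)
target: VC(#11) = (4, 5)

(4, 5)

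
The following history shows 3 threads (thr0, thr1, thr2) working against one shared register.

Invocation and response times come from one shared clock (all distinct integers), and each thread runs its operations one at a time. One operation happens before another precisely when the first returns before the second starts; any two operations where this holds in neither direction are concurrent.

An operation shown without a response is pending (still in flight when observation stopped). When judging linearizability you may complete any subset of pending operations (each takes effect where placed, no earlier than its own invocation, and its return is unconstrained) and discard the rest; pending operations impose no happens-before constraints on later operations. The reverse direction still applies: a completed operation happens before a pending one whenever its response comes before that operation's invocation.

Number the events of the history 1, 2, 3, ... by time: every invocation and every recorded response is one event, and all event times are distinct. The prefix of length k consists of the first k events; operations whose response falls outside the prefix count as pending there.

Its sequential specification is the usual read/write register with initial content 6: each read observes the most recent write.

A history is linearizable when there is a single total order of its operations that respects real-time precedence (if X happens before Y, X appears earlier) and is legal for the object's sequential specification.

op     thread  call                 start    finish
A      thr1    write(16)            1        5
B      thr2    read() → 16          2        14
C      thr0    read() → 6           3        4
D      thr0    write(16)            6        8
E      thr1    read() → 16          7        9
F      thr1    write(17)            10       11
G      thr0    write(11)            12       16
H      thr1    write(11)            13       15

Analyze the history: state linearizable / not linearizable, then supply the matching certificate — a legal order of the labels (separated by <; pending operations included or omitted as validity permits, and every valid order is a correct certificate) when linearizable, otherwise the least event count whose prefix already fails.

step 1: C read() → 6 — value 6
step 2: A write(16) — value 16
step 3: B read() → 16 — value 16
step 4: D write(16) — value 16
step 5: E read() → 16 — value 16
step 6: F write(17) — value 17
step 7: G write(11) — value 11
step 8: H write(11) — value 11

linearizable — witness: C < A < B < D < E < F < G < H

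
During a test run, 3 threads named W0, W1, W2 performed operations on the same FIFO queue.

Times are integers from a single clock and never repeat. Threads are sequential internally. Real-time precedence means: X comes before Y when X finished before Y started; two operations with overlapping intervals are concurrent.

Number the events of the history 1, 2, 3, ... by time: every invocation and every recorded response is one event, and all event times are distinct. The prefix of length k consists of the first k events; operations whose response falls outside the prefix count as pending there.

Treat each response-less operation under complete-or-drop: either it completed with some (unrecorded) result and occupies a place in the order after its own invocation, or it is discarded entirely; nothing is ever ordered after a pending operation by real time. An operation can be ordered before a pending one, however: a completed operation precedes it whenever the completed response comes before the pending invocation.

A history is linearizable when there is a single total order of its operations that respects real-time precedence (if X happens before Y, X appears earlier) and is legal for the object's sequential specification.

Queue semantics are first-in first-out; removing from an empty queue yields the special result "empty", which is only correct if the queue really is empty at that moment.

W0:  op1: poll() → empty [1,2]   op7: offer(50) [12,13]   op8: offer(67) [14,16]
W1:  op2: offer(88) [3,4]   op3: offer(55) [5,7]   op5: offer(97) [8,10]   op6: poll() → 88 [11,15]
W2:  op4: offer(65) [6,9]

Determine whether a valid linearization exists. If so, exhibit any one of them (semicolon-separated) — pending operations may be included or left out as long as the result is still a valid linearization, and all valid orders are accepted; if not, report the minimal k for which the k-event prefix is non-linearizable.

1. op1 poll() → empty, leaving queue <>
2. op2 offer(88), leaving queue <88>
3. op3 offer(55), leaving queue <88,55>
4. op4 offer(65), leaving queue <88,55,65>
5. op5 offer(97), leaving queue <88,55,65,97>
6. op6 poll() → 88, leaving queue <55,65,97>
7. op7 offer(50), leaving queue <55,65,97,50>
8. op8 offer(67), leaving queue <55,65,97,50,67>

linearizable — witness: op1; op2; op3; op4; op5; op6; op7; op8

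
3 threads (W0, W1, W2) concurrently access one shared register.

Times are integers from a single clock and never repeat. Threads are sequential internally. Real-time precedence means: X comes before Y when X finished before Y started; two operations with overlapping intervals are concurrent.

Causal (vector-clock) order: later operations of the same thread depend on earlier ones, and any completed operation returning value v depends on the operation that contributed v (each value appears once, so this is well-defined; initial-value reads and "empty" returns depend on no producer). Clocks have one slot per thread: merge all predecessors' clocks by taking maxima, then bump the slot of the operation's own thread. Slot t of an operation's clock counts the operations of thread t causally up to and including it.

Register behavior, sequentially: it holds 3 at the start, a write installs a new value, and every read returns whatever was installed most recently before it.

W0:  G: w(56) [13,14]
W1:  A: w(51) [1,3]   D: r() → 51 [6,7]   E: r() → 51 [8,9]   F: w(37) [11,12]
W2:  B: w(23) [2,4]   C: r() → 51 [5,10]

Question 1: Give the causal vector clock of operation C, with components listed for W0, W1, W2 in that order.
Answer: (0, 1, 2)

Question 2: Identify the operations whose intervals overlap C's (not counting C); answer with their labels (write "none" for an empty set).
Answer: D, E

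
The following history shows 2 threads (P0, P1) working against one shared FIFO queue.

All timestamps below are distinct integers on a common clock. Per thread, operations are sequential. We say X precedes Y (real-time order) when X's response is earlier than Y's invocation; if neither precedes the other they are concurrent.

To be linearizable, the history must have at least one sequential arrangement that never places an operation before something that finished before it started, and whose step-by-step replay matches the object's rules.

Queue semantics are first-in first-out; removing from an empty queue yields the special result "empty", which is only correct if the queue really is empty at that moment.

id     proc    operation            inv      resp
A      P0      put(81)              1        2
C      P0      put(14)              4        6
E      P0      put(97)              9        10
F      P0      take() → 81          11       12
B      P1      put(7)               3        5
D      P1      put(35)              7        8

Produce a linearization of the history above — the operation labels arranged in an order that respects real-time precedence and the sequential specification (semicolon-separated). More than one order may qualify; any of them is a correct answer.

A; B; C; D; E; F

step 1: A put(81) — queue <81>
step 2: B put(7) — queue <81,7>
step 3: C put(14) — queue <81,7,14>
step 4: D put(35) — queue <81,7,14,35>
step 5: E put(97) — queue <81,7,14,35,97>
step 6: F take() → 81 — queue <7,14,35,97>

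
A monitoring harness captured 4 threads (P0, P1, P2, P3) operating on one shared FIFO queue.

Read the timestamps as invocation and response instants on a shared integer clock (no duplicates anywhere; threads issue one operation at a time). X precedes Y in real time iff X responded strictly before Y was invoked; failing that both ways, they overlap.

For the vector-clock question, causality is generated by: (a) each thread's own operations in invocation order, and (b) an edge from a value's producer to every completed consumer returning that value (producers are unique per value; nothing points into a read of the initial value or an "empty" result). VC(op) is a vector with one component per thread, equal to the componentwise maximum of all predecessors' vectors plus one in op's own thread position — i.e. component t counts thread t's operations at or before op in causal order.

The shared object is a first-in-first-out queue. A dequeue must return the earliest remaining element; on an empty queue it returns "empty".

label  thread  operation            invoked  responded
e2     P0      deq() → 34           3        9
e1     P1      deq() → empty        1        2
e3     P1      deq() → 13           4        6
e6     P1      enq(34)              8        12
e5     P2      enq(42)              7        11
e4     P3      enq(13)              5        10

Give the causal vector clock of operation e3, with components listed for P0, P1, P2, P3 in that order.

no predecessors for e4 (invoked 5): P3 increments from zero → (0, 0, 0, 1)
no predecessors for e5 (invoked 7): P2 increments from zero → (0, 0, 1, 0)
no predecessors for e1 (invoked 1): P1 increments from zero → (0, 1, 0, 0)
invoked at 4, e3 merges VC(e1)=(0, 1, 0, 0), VC(e4)=(0, 0, 0, 1) and bumps P1's slot → (0, 2, 0, 1)
invoked at 8, e6 merges VC(e3)=(0, 2, 0, 1) and bumps P1's slot → (0, 3, 0, 1)
invoked at 3, e2 merges VC(e6)=(0, 3, 0, 1) and bumps P0's slot → (1, 3, 0, 1)
target: VC(e3) = (0, 2, 0, 1)

(0, 2, 0, 1)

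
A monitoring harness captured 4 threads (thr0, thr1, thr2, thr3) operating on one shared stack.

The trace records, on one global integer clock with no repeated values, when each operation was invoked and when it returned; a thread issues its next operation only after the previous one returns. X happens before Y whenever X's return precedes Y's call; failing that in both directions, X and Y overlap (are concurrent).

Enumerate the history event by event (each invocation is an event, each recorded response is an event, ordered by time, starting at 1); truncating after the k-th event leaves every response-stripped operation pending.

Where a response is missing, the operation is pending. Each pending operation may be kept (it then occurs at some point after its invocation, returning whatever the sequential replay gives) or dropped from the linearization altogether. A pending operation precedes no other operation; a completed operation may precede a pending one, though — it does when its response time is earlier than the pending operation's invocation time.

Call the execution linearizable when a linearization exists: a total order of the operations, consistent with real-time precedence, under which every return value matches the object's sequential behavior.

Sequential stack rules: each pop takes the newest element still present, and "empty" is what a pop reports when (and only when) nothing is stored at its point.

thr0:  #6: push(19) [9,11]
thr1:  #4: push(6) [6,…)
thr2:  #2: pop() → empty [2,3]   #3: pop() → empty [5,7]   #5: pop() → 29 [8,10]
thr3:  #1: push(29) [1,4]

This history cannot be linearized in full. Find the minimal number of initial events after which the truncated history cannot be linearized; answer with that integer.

7

a valid linearization of events 1..6 exists, for instance #2, #1:
step 1: #2 pop() → empty — stack <>
step 2: #1 push(29) — stack <29>
include event 7 — #3 responding at 7 — and every candidate order breaks
no completion choice of the 1 pending operation (#4) rescues it — every subset was tried
sample order #1, #2, #3 (pending dropped) stalls at step 2 — #2 pop() → empty has no legal effect
sample order #2, #1, #3 (pending dropped) stalls at step 3 — #3 pop() → empty has no legal effect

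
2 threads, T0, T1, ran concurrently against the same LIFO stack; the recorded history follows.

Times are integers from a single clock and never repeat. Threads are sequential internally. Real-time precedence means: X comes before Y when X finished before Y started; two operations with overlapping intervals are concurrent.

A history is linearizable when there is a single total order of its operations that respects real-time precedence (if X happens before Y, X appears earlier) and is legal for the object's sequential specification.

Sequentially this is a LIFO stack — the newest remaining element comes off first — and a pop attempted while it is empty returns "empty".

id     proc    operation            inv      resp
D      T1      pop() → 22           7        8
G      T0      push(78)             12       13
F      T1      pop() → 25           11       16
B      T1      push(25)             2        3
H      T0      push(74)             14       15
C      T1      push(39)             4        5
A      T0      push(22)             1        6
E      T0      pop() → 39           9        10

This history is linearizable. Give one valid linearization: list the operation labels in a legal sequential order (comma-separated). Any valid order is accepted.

step 1: B push(25) — stack <25>
step 2: C push(39) — stack <25,39>
step 3: A push(22) — stack <25,39,22>
step 4: D pop() → 22 — stack <25,39>
step 5: E pop() → 39 — stack <25>
step 6: F pop() → 25 — stack <>
step 7: G push(78) — stack <78>
step 8: H push(74) — stack <78,74>

B, C, A, D, E, F, G, H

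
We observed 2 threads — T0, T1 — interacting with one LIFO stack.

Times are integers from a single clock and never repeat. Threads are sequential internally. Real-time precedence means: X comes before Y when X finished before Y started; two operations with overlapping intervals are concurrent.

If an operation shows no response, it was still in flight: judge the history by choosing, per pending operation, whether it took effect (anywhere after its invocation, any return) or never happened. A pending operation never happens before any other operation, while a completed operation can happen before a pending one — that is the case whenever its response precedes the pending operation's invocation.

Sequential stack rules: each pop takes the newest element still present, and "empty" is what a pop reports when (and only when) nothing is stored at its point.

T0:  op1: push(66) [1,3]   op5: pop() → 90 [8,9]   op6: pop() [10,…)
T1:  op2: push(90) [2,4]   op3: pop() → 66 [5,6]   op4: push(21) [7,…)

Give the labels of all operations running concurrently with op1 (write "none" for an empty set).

op2

concurrent with op1 ([1,3]): every op whose interval crosses 1..3
op2 [2,4]: concurrent
op3 [5,6]: after
op4 [7,…): after
op5 [8,9]: after
op6 [10,…): after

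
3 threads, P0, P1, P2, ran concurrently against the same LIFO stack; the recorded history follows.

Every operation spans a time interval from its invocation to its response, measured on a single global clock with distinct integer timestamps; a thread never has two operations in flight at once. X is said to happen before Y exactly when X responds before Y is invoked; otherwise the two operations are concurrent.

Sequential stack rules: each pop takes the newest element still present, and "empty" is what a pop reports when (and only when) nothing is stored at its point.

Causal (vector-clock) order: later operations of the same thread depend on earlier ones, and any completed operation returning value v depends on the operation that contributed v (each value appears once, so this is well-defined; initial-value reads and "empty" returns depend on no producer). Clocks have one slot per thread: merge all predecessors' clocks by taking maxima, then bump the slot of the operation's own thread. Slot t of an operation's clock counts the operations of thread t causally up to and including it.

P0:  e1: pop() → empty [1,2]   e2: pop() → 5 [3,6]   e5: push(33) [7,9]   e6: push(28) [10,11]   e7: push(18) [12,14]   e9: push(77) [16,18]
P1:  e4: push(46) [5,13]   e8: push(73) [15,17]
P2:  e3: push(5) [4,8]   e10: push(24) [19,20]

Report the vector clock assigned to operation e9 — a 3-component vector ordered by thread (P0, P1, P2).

root op e3, invoked 4: fresh clock plus P2's own tick → (0, 0, 1)
root op e4, invoked 5: fresh clock plus P1's own tick → (0, 1, 0)
root op e1, invoked 1: fresh clock plus P0's own tick → (1, 0, 0)
VC(e10, invoked at 19): max of VC(e3)=(0, 0, 1), then +1 on thread P2 → (0, 0, 2)
VC(e8, invoked at 15): max of VC(e4)=(0, 1, 0), then +1 on thread P1 → (0, 2, 0)
VC(e2, invoked at 3): max of VC(e1)=(1, 0, 0), VC(e3)=(0, 0, 1), then +1 on thread P0 → (2, 0, 1)
VC(e5, invoked at 7): max of VC(e2)=(2, 0, 1), then +1 on thread P0 → (3, 0, 1)
VC(e6, invoked at 10): max of VC(e5)=(3, 0, 1), then +1 on thread P0 → (4, 0, 1)
VC(e7, invoked at 12): max of VC(e6)=(4, 0, 1), then +1 on thread P0 → (5, 0, 1)
VC(e9, invoked at 16): max of VC(e7)=(5, 0, 1), then +1 on thread P0 → (6, 0, 1)
target: VC(e9) = (6, 0, 1)

(6, 0, 1)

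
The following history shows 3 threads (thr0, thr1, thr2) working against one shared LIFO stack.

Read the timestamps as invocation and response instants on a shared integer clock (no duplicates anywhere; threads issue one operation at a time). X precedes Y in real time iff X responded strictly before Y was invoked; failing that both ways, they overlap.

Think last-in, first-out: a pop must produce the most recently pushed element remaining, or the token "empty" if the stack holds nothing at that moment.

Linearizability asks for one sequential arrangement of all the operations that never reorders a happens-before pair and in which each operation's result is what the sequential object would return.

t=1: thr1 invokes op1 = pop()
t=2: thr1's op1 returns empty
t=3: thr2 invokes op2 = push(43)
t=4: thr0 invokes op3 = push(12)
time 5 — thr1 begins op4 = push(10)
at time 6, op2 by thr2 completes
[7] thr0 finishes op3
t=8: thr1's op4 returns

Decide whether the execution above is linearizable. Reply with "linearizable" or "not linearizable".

one valid linearization: op1, op2, op3, op4
after step 1 (op1 pop() → empty): stack <>
after step 2 (op2 push(43)): stack <43>
after step 3 (op3 push(12)): stack <43,12>
after step 4 (op4 push(10)): stack <43,12,10>

linearizable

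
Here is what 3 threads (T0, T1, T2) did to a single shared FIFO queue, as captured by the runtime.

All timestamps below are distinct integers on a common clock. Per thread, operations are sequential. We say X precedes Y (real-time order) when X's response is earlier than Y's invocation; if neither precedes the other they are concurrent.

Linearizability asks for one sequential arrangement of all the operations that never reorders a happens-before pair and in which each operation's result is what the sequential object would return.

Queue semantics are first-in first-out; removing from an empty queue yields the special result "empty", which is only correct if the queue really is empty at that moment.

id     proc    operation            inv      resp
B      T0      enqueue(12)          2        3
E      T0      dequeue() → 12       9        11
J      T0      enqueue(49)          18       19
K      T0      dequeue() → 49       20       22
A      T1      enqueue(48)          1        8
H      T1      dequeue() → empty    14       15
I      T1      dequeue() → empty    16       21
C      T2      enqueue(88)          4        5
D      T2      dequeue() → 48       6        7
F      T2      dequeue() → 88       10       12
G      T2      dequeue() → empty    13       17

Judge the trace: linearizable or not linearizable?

one valid linearization: A, B, C, D, E, F, G, H, I, J, K
step 1: A enqueue(48) — queue <48>
step 2: B enqueue(12) — queue <48,12>
step 3: C enqueue(88) — queue <48,12,88>
step 4: D dequeue() → 48 — queue <12,88>
step 5: E dequeue() → 12 — queue <88>
step 6: F dequeue() → 88 — queue <>
step 7: G dequeue() → empty — queue <>
step 8: H dequeue() → empty — queue <>
step 9: I dequeue() → empty — queue <>
step 10: J enqueue(49) — queue <49>
step 11: K dequeue() → 49 — queue <>

linearizable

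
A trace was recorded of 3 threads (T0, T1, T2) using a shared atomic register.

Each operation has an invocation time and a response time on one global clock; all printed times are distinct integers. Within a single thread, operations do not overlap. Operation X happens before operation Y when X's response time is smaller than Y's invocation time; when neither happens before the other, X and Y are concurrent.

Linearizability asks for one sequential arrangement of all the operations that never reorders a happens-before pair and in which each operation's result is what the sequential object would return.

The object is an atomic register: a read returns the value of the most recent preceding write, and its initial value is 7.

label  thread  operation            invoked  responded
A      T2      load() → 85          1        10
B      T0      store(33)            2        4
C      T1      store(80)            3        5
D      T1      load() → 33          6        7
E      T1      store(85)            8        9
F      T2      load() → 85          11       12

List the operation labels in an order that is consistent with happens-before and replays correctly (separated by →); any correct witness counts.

after step 1 (C store(80)): value 80
after step 2 (B store(33)): value 33
after step 3 (D load() → 33): value 33
after step 4 (E store(85)): value 85
after step 5 (A load() → 85): value 85
after step 6 (F load() → 85): value 85

C → B → D → E → A → F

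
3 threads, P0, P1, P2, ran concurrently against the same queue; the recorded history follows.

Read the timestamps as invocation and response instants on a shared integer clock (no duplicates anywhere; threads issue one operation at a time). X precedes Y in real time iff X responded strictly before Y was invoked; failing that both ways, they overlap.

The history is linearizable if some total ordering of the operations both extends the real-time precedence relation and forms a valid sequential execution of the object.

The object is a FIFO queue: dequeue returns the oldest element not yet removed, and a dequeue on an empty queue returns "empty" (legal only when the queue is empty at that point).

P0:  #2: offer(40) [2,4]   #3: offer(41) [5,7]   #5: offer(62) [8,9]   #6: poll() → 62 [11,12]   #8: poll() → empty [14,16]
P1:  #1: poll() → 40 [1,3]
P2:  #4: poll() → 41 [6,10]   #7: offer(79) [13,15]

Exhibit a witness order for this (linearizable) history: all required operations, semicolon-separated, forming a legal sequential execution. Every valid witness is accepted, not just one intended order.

#2; #1; #3; #4; #5; #6; #8; #7

step 1: #2 offer(40) — queue <40>
step 2: #1 poll() → 40 — queue <>
step 3: #3 offer(41) — queue <41>
step 4: #4 poll() → 41 — queue <>
step 5: #5 offer(62) — queue <62>
step 6: #6 poll() → 62 — queue <>
step 7: #8 poll() → empty — queue <>
step 8: #7 offer(79) — queue <79>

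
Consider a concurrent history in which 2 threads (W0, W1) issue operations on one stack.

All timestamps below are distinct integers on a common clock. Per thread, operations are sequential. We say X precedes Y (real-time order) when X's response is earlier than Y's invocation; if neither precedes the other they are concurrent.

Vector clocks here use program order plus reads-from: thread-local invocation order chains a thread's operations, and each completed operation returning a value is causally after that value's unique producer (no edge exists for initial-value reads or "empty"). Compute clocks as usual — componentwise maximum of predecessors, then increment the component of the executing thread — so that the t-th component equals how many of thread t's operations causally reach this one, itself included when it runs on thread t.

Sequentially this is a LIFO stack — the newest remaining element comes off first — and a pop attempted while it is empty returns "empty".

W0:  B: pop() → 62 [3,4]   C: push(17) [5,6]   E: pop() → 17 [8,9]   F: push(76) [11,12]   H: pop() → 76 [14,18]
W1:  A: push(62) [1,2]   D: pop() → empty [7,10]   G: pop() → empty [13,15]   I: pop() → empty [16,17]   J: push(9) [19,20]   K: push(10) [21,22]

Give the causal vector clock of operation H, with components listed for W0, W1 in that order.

(5, 1)

A (invocation 1): nothing precedes it; W1's component alone gives (0, 1)
D (invocation 7): componentwise max over VC(A)=(0, 1), +1 at W1, giving (0, 2)
B (invocation 3): componentwise max over VC(A)=(0, 1), +1 at W0, giving (1, 1)
G (invocation 13): componentwise max over VC(D)=(0, 2), +1 at W1, giving (0, 3)
C (invocation 5): componentwise max over VC(B)=(1, 1), +1 at W0, giving (2, 1)
I (invocation 16): componentwise max over VC(G)=(0, 3), +1 at W1, giving (0, 4)
E (invocation 8): componentwise max over VC(C)=(2, 1), +1 at W0, giving (3, 1)
J (invocation 19): componentwise max over VC(I)=(0, 4), +1 at W1, giving (0, 5)
F (invocation 11): componentwise max over VC(E)=(3, 1), +1 at W0, giving (4, 1)
K (invocation 21): componentwise max over VC(J)=(0, 5), +1 at W1, giving (0, 6)
H (invocation 14): componentwise max over VC(F)=(4, 1), +1 at W0, giving (5, 1)
target: VC(H) = (5, 1)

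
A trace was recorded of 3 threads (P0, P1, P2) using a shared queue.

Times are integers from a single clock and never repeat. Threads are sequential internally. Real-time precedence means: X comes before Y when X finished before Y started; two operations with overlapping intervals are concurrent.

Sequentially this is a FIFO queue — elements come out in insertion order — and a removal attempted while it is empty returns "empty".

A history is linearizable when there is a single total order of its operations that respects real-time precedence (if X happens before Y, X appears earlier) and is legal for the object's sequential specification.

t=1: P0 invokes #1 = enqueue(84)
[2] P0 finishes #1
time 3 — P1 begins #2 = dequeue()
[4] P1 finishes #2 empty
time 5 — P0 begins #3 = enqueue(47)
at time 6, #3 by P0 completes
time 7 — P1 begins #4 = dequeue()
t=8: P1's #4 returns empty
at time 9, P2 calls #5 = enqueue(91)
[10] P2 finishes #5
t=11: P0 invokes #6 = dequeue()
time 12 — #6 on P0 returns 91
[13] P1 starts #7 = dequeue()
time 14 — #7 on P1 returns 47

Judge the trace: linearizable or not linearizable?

cut after 3 events: linearizable; cut after 4 events (#2 responds, time 4): not linearizable
exactly one order of the 2 completed ops respects real time; the queue replay fails
for example #1, #2 fails at step 2: #2 dequeue() → empty is not legal there

not linearizable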